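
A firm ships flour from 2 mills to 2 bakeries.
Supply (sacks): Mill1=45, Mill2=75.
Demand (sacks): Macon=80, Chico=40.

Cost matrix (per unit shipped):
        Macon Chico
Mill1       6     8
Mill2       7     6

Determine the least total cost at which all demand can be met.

755

An optimal shipping plan:
  Mill1 to Macon: 45 × 6 = 270
  Mill2 to Macon: 35 × 7 = 245
  Mill2 to Chico: 40 × 6 = 240
Total = 270 + 245 + 240 = 755.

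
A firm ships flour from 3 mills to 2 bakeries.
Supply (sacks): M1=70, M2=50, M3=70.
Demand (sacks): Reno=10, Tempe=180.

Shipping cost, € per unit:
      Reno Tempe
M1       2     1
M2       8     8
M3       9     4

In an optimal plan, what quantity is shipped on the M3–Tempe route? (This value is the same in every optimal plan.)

70

Solving gives:
  M1->Tempe: 70 sacks
  M2->Reno: 10 sacks
  M2->Tempe: 40 sacks
  M3->Tempe: 70 sacks
Total cost = €750.
So M3→Tempe carries 70 sacks.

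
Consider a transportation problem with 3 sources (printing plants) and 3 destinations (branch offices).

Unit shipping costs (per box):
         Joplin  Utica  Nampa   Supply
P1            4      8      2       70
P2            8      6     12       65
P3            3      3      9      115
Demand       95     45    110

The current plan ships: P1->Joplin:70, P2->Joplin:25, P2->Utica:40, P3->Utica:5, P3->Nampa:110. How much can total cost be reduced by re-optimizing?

Current plan cost = 70·4 + 25·8 + 40·6 + 5·3 + 110·9 = 1725.
Optimal plan:
  P1->Nampa: 70 × 2 = 140
  P2->Utica: 25 × 6 = 150
  P2->Nampa: 40 × 12 = 480
  P3->Joplin: 95 × 3 = 285
  P3->Utica: 20 × 3 = 60
Optimal cost = 1115.
Saving = 1725 − 1115 = 610.

610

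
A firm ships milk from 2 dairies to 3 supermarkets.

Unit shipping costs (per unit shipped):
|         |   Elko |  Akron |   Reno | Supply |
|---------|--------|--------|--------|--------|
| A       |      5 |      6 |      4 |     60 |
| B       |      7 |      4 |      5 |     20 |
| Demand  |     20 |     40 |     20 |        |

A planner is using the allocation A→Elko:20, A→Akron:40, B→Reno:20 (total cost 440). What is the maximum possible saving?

60

Current plan cost = 20·5 + 40·6 + 20·5 = 440.
Optimal plan:
  A->Elko: 20 × 5 = 100
  A->Akron: 20 × 6 = 120
  A->Reno: 20 × 4 = 80
  B->Akron: 20 × 4 = 80
Optimal cost = 380.
Saving = 440 − 380 = 60.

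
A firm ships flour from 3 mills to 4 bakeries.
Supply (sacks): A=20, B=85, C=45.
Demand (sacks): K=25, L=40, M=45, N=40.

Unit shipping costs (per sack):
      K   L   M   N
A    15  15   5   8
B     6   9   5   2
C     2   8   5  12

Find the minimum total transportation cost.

695

Optimal allocation:
  A to M: 20 × 5 = 100
  B to L: 20 × 9 = 180
  B to M: 25 × 5 = 125
  B to N: 40 × 2 = 80
  C to K: 25 × 2 = 50
  C to L: 20 × 8 = 160
Total = 100 + 180 + 125 + 80 + 50 + 160 = 695.
(Supply check: A ships 20; B ships 85; C ships 45.)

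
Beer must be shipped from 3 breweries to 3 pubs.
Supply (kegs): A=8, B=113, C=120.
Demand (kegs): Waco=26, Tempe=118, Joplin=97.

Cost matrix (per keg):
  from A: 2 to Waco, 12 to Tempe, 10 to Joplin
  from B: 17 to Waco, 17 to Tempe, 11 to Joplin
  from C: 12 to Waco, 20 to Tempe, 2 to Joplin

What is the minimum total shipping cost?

2447

An optimal shipping plan:
  A->Waco: 8 kegs
  B->Tempe: 113 kegs
  C->Waco: 18 kegs
  C->Tempe: 5 kegs
  C->Joplin: 97 kegs
Total cost = 2447.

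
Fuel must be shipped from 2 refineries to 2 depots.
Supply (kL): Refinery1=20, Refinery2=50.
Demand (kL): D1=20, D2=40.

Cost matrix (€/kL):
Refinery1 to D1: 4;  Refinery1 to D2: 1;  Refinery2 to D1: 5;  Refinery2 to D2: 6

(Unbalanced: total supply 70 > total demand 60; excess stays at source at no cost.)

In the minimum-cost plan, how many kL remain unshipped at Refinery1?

An optimal plan:
  Refinery1–D2: 20 × €1 = €20
  Refinery2–D1: 20 × €5 = €100
  Refinery2–D2: 20 × €6 = €120
Total cost = €240.
Refinery1 ships 20 of its 20, leaving 0.

0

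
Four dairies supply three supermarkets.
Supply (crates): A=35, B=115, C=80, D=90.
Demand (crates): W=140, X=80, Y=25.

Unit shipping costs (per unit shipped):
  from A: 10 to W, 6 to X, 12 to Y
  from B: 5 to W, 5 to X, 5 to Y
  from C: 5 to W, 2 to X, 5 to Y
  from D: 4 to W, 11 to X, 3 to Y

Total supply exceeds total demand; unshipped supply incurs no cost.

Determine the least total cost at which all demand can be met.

870

One minimum-cost allocation:
  B→W: 75 crates
  C→X: 80 crates
  D→W: 65 crates
  D→Y: 25 crates
Total cost = 870.
(Supply check: A ships 0; B ships 75; C ships 80; D ships 90.)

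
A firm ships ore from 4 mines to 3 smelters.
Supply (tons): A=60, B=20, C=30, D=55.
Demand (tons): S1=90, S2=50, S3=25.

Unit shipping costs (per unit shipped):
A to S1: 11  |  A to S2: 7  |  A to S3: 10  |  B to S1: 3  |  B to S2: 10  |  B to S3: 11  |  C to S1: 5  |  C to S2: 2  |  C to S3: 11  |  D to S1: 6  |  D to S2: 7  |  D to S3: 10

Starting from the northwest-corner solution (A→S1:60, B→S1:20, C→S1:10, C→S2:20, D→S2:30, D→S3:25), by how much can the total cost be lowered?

280

Current plan cost = 60·11 + 20·3 + 10·5 + 20·2 + 30·7 + 25·10 = 1270.
Optimal plan:
  A–S2: 35 × 7 = 245
  A–S3: 25 × 10 = 250
  B–S1: 20 × 3 = 60
  C–S1: 15 × 5 = 75
  C–S2: 15 × 2 = 30
  D–S1: 55 × 6 = 330
Optimal cost = 990.
Saving = 1270 − 990 = 280.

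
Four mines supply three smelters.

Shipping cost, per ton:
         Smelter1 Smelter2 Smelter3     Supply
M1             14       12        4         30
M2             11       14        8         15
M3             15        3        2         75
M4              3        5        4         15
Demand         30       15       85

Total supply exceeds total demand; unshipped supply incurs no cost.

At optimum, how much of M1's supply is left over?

An optimal plan:
  M1→Smelter3: 25 × 4 = 100
  M2→Smelter1: 15 × 11 = 165
  M3→Smelter2: 15 × 3 = 45
  M3→Smelter3: 60 × 2 = 120
  M4→Smelter1: 15 × 3 = 45
Total cost = 475.
M1 ships 25 of its 30, leaving 5.

5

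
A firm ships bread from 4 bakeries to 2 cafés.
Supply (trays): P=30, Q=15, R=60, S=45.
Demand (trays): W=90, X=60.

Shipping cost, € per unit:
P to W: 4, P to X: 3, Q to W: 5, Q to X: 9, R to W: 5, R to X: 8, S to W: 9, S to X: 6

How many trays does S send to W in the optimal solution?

0

Optimal shipments:
  P->W: 15 × €4 = €60
  P->X: 15 × €3 = €45
  Q->W: 15 × €5 = €75
  R->W: 60 × €5 = €300
  S->X: 45 × €6 = €270
Total cost = €750.
The route S→W is not used.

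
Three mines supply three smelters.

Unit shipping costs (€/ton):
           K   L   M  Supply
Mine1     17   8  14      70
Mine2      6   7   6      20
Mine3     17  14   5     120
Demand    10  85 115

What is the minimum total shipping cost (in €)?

1335

A cheapest plan:
  Mine1->L: 70 × €8 = €560
  Mine2->K: 10 × €6 = €60
  Mine2->L: 10 × €7 = €70
  Mine3->L: 5 × €14 = €70
  Mine3->M: 115 × €5 = €575
Total = 560 + 60 + 70 + 70 + 575 = €1335.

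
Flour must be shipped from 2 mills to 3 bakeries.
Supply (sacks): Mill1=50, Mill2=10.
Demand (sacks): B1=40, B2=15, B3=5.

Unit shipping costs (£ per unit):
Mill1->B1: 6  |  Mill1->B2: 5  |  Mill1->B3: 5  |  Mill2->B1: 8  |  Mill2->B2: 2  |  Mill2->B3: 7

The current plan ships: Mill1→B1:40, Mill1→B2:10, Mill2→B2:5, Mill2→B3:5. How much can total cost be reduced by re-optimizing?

25

Current plan cost = 40·6 + 10·5 + 5·2 + 5·7 = £335.
Optimal plan:
  Mill1->B1: 40 × £6 = £240
  Mill1->B2: 5 × £5 = £25
  Mill1->B3: 5 × £5 = £25
  Mill2->B2: 10 × £2 = £20
Optimal cost = £310.
Saving = 335 − 310 = £25.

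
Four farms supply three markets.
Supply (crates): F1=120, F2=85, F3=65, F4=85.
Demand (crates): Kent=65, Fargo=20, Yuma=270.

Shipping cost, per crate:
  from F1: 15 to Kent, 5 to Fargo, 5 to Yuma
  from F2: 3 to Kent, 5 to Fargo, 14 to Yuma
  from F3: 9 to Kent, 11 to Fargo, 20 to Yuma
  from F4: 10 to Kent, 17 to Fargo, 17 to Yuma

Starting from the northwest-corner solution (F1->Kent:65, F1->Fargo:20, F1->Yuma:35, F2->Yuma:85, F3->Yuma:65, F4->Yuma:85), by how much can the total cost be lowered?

1545

Current plan cost = 65·15 + 20·5 + 35·5 + 85·14 + 65·20 + 85·17 = 5185.
Optimal plan:
  F1->Yuma: 120 × 5 = 600
  F2->Fargo: 20 × 5 = 100
  F2->Yuma: 65 × 14 = 910
  F3->Kent: 65 × 9 = 585
  F4->Yuma: 85 × 17 = 1445
Optimal cost = 3640.
Saving = 5185 − 3640 = 1545.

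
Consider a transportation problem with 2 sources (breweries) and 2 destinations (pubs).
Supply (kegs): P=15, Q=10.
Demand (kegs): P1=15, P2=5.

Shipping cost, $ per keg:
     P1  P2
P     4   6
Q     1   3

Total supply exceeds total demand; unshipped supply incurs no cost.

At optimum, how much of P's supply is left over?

An optimal plan:
  P to P1: 5 kegs
  P to P2: 5 kegs
  Q to P1: 10 kegs
Total cost = $60.
P ships 10 of its 15, leaving 5.

5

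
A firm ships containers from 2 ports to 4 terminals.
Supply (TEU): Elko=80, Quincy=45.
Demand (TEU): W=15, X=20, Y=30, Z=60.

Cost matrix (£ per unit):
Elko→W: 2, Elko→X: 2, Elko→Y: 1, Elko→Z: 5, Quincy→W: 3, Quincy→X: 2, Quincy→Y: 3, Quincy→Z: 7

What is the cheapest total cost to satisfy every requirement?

435

One minimum-cost allocation:
  Elko to Y: 30 TEU
  Elko to Z: 50 TEU
  Quincy to W: 15 TEU
  Quincy to X: 20 TEU
  Quincy to Z: 10 TEU
Total cost = £435.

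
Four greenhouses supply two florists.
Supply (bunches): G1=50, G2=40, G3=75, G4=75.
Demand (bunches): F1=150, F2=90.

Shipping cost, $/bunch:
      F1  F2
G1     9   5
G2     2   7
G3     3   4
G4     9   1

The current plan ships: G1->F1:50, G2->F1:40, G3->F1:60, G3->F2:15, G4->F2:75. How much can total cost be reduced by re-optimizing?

75

Current plan cost = 50·9 + 40·2 + 60·3 + 15·4 + 75·1 = $845.
Optimal plan:
  G1 to F1: 35 × $9 = $315
  G1 to F2: 15 × $5 = $75
  G2 to F1: 40 × $2 = $80
  G3 to F1: 75 × $3 = $225
  G4 to F2: 75 × $1 = $75
Optimal cost = $770.
Saving = 845 − 770 = $75.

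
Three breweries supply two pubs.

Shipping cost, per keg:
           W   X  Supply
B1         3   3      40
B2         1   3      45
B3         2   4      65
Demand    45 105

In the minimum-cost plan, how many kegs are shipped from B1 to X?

40

Solving gives:
  B1->X: 40 × 3 = 120
  B2->W: 45 × 1 = 45
  B3->X: 65 × 4 = 260
Total cost = 425.
So B1→X carries 40 kegs.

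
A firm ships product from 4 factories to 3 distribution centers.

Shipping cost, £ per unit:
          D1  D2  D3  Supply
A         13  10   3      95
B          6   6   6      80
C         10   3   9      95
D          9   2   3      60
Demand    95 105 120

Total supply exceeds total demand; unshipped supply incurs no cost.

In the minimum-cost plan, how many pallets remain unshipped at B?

0

An optimal plan:
  A–D3: 95 × £3 = £285
  B–D1: 80 × £6 = £480
  C–D1: 15 × £10 = £150
  C–D2: 70 × £3 = £210
  D–D2: 35 × £2 = £70
  D–D3: 25 × £3 = £75
Total cost = £1270.
B ships 80 of its 80, leaving 0.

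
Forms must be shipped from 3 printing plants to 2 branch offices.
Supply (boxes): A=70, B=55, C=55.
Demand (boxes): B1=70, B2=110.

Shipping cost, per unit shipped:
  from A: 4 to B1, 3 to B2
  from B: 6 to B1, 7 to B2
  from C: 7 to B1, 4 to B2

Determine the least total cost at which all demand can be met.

A cheapest plan:
  A to B1: 15 boxes
  A to B2: 55 boxes
  B to B1: 55 boxes
  C to B2: 55 boxes
Total cost = 775.
(Supply check: A ships 70; B ships 55; C ships 55.)

775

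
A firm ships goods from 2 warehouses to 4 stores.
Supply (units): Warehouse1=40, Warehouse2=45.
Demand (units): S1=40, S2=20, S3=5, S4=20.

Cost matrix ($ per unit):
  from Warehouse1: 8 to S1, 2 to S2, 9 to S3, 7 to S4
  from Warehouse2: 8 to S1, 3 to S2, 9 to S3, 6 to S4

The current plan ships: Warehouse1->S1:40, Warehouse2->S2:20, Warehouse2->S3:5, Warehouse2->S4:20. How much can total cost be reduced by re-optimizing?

Current plan cost = 40·8 + 20·3 + 5·9 + 20·6 = $545.
Optimal plan:
  Warehouse1->S1: 20 units
  Warehouse1->S2: 20 units
  Warehouse2->S1: 20 units
  Warehouse2->S3: 5 units
  Warehouse2->S4: 20 units
Optimal cost = $525.
Saving = 545 − 525 = $20.

20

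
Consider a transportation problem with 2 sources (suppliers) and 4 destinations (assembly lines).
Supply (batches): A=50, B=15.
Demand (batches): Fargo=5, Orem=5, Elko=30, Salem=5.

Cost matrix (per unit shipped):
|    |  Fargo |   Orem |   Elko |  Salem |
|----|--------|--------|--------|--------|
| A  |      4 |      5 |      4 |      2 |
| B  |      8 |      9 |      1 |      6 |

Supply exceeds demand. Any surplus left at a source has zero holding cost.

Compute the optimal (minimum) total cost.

130

Optimal allocation:
  A to Fargo: 5 batches
  A to Orem: 5 batches
  A to Elko: 15 batches
  A to Salem: 5 batches
  B to Elko: 15 batches
Total cost = 130.
(Supply check: A ships 30; B ships 15.)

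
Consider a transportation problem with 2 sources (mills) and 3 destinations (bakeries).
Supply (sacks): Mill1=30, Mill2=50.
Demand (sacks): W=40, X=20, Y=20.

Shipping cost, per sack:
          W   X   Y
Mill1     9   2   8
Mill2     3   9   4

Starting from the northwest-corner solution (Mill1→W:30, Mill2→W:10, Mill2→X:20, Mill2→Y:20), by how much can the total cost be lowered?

280

Current plan cost = 30·9 + 10·3 + 20·9 + 20·4 = 560.
Optimal plan:
  Mill1 to X: 20 × 2 = 40
  Mill1 to Y: 10 × 8 = 80
  Mill2 to W: 40 × 3 = 120
  Mill2 to Y: 10 × 4 = 40
Optimal cost = 280.
Saving = 560 − 280 = 280.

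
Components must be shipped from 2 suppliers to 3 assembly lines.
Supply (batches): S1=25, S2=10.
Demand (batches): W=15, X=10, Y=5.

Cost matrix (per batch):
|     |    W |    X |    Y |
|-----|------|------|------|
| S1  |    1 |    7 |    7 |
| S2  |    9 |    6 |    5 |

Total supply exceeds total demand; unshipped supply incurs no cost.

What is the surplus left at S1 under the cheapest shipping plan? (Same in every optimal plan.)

5

Minimum-cost shipments:
  S1->W: 15 × 1 = 15
  S1->X: 5 × 7 = 35
  S2->X: 5 × 6 = 30
  S2->Y: 5 × 5 = 25
Total cost = 105.
S1 ships 20 of its 25, leaving 5.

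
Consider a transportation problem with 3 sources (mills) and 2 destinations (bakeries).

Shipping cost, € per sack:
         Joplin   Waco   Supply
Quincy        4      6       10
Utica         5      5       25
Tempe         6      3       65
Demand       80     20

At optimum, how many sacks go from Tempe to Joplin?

Solving gives:
  Quincy–Joplin: 10 × €4 = €40
  Utica–Joplin: 25 × €5 = €125
  Tempe–Joplin: 45 × €6 = €270
  Tempe–Waco: 20 × €3 = €60
Total cost = €495.
So Tempe→Joplin carries 45 sacks.

45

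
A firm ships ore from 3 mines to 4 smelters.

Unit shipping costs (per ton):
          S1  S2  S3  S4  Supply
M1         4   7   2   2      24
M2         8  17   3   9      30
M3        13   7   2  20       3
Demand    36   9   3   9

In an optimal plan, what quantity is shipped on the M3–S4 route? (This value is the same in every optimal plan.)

0

Solving gives:
  M1 to S1: 9 × 4 = 36
  M1 to S2: 6 × 7 = 42
  M1 to S4: 9 × 2 = 18
  M2 to S1: 27 × 8 = 216
  M2 to S3: 3 × 3 = 9
  M3 to S2: 3 × 7 = 21
Total cost = 342.
The route M3→S4 is not used.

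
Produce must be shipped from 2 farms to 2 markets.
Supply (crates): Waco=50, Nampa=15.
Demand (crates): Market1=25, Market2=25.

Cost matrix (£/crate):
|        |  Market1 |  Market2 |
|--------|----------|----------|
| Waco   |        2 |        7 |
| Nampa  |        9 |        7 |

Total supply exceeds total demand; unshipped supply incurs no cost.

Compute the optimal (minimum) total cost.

Optimal allocation:
  Waco->Market1: 25 crates
  Waco->Market2: 25 crates
Total cost = £225.

225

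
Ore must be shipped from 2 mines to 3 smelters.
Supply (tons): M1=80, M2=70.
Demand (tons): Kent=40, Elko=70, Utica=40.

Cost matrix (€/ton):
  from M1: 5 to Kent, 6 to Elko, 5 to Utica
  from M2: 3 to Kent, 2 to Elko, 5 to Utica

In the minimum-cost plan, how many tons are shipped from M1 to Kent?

Solving gives:
  M1–Kent: 40 × €5 = €200
  M1–Utica: 40 × €5 = €200
  M2–Elko: 70 × €2 = €140
Total cost = €540.
So M1→Kent carries 40 tons.

40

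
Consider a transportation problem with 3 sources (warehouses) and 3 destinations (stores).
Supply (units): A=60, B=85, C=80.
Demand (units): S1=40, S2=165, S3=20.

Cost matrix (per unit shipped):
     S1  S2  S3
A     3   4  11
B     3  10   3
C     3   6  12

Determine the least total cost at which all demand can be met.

1150

A cheapest plan:
  A to S2: 60 units
  B to S1: 40 units
  B to S2: 25 units
  B to S3: 20 units
  C to S2: 80 units
Total cost = 1150.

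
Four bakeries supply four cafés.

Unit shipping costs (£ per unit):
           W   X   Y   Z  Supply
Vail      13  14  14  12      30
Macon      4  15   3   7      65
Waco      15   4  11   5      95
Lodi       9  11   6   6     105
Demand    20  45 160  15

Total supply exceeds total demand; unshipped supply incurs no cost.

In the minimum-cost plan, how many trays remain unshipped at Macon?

0

An optimal plan:
  Macon→W: 20 × £4 = £80
  Macon→Y: 45 × £3 = £135
  Waco→X: 45 × £4 = £180
  Waco→Y: 10 × £11 = £110
  Waco→Z: 15 × £5 = £75
  Lodi→Y: 105 × £6 = £630
Total cost = £1210.
Macon ships 65 of its 65, leaving 0.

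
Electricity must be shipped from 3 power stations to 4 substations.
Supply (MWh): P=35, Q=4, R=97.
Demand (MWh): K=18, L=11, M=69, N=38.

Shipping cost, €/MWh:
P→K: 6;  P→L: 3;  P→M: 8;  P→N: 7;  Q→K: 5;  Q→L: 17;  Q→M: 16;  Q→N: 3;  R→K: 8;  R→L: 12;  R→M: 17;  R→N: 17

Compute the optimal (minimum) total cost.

1690

One minimum-cost allocation:
  P to L: 1 × €3 = €3
  P to N: 34 × €7 = €238
  Q to N: 4 × €3 = €12
  R to K: 18 × €8 = €144
  R to L: 10 × €12 = €120
  R to M: 69 × €17 = €1173
Total = 3 + 238 + 12 + 144 + 120 + 1173 = €1690.
(Supply check: P ships 35; Q ships 4; R ships 97.)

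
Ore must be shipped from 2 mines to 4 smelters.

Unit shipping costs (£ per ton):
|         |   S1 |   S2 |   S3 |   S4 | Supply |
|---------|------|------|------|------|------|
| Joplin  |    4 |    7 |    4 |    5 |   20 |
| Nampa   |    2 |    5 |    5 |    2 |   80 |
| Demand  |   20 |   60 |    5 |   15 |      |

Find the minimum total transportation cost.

420

A cheapest plan:
  Joplin–S2: 15 × £7 = £105
  Joplin–S3: 5 × £4 = £20
  Nampa–S1: 20 × £2 = £40
  Nampa–S2: 45 × £5 = £225
  Nampa–S4: 15 × £2 = £30
Total = 105 + 20 + 40 + 225 + 30 = £420.
(Supply check: Joplin ships 20; Nampa ships 80.)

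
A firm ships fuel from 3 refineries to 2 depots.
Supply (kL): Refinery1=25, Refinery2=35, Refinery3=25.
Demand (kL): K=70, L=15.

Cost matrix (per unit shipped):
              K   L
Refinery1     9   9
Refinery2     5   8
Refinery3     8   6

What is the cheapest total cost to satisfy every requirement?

570

One minimum-cost allocation:
  Refinery1→K: 25 × 9 = 225
  Refinery2→K: 35 × 5 = 175
  Refinery3→K: 10 × 8 = 80
  Refinery3→L: 15 × 6 = 90
Total = 225 + 175 + 80 + 90 = 570.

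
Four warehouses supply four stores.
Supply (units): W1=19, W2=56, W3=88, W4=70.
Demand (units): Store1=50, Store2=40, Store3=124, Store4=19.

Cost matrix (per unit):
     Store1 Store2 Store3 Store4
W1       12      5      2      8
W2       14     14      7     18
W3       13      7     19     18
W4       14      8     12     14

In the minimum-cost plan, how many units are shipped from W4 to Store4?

19

Optimal shipments:
  W1–Store3: 19 units
  W2–Store3: 56 units
  W3–Store1: 50 units
  W3–Store2: 38 units
  W4–Store2: 2 units
  W4–Store3: 49 units
  W4–Store4: 19 units
Total cost = 2216.
So W4→Store4 carries 19 units.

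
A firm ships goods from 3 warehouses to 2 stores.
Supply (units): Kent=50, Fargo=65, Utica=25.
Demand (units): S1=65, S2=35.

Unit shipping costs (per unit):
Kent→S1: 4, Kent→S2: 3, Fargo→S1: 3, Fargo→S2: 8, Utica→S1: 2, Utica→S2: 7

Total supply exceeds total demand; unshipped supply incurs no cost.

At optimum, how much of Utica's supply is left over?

0

Minimum-cost shipments:
  Kent–S2: 35 × 3 = 105
  Fargo–S1: 40 × 3 = 120
  Utica–S1: 25 × 2 = 50
Total cost = 275.
Utica ships 25 of its 25, leaving 0.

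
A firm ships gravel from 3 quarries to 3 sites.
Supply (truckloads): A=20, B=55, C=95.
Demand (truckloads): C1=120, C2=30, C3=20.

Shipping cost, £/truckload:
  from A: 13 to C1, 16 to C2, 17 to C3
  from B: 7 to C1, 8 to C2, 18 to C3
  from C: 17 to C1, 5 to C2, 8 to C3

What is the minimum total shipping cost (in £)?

One minimum-cost allocation:
  A->C1: 20 × £13 = £260
  B->C1: 55 × £7 = £385
  C->C1: 45 × £17 = £765
  C->C2: 30 × £5 = £150
  C->C3: 20 × £8 = £160
Total = 260 + 385 + 765 + 150 + 160 = £1720.

1720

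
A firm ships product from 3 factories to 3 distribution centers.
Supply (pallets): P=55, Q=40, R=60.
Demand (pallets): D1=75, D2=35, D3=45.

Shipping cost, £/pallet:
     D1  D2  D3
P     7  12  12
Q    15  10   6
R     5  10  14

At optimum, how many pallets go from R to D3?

0

The minimum-cost plan:
  P to D1: 15 × £7 = £105
  P to D2: 35 × £12 = £420
  P to D3: 5 × £12 = £60
  Q to D3: 40 × £6 = £240
  R to D1: 60 × £5 = £300
Total cost = £1125.
The route R→D3 is not used.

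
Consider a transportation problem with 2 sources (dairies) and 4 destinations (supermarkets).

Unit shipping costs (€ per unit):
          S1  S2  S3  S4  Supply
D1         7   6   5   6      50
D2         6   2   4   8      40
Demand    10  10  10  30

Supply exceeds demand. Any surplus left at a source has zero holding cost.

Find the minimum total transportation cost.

One minimum-cost allocation:
  D1–S4: 30 × €6 = €180
  D2–S1: 10 × €6 = €60
  D2–S2: 10 × €2 = €20
  D2–S3: 10 × €4 = €40
Total = 180 + 60 + 20 + 40 = €300.

300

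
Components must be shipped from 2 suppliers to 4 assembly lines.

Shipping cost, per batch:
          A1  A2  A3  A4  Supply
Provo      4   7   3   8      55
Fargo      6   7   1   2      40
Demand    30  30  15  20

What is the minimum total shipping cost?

An optimal shipping plan:
  Provo->A1: 30 × 4 = 120
  Provo->A2: 25 × 7 = 175
  Fargo->A2: 5 × 7 = 35
  Fargo->A3: 15 × 1 = 15
  Fargo->A4: 20 × 2 = 40
Total = 120 + 175 + 35 + 15 + 40 = 385.

385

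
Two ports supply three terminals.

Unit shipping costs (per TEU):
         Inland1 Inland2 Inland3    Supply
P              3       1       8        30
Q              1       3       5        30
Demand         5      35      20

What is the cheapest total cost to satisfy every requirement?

150

One minimum-cost allocation:
  P->Inland2: 30 × 1 = 30
  Q->Inland1: 5 × 1 = 5
  Q->Inland2: 5 × 3 = 15
  Q->Inland3: 20 × 5 = 100
Total = 30 + 5 + 15 + 100 = 150.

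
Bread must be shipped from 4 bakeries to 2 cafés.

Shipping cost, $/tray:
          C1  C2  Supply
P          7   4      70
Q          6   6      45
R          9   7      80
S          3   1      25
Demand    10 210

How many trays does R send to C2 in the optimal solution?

Solving gives:
  P->C2: 70 × $4 = $280
  Q->C1: 10 × $6 = $60
  Q->C2: 35 × $6 = $210
  R->C2: 80 × $7 = $560
  S->C2: 25 × $1 = $25
Total cost = $1135.
So R→C2 carries 80 trays.

80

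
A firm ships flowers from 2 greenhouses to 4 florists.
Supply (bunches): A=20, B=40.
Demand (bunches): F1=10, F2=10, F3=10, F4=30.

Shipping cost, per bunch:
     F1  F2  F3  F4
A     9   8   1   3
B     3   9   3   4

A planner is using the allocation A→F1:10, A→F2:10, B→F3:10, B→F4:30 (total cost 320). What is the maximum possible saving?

80

Current plan cost = 10·9 + 10·8 + 10·3 + 30·4 = 320.
Optimal plan:
  A to F2: 10 × 8 = 80
  A to F3: 10 × 1 = 10
  B to F1: 10 × 3 = 30
  B to F4: 30 × 4 = 120
Optimal cost = 240.
Saving = 320 − 240 = 80.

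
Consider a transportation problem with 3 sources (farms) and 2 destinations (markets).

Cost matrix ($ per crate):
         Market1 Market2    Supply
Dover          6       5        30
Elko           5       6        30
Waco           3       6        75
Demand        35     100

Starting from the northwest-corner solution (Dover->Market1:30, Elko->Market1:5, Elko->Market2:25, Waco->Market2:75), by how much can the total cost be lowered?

130

Current plan cost = 30·6 + 5·5 + 25·6 + 75·6 = $805.
Optimal plan:
  Dover->Market2: 30 × $5 = $150
  Elko->Market2: 30 × $6 = $180
  Waco->Market1: 35 × $3 = $105
  Waco->Market2: 40 × $6 = $240
Optimal cost = $675.
Saving = 805 − 675 = $130.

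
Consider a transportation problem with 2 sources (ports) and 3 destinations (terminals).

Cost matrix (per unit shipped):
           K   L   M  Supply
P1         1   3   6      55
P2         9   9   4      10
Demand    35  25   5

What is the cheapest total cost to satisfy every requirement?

One minimum-cost allocation:
  P1->K: 35 × 1 = 35
  P1->L: 20 × 3 = 60
  P2->L: 5 × 9 = 45
  P2->M: 5 × 4 = 20
Total = 35 + 60 + 45 + 20 = 160.

160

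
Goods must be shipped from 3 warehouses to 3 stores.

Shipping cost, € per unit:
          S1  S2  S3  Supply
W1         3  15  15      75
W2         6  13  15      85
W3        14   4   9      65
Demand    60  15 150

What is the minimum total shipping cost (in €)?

2190

Optimal allocation:
  W1 to S1: 60 × €3 = €180
  W1 to S3: 15 × €15 = €225
  W2 to S3: 85 × €15 = €1275
  W3 to S2: 15 × €4 = €60
  W3 to S3: 50 × €9 = €450
Total = 180 + 225 + 1275 + 60 + 450 = €2190.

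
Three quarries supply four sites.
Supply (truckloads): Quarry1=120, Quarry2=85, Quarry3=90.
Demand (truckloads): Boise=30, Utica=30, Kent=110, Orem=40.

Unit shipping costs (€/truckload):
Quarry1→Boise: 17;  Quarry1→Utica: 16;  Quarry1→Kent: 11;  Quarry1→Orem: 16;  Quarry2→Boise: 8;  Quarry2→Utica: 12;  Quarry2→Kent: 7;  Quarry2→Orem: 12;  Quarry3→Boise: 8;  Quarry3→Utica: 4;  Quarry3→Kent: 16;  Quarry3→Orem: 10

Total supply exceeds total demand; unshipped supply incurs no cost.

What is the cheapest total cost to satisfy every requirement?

1670

A cheapest plan:
  Quarry1->Kent: 35 × €11 = €385
  Quarry2->Boise: 10 × €8 = €80
  Quarry2->Kent: 75 × €7 = €525
  Quarry3->Boise: 20 × €8 = €160
  Quarry3->Utica: 30 × €4 = €120
  Quarry3->Orem: 40 × €10 = €400
Total = 385 + 80 + 525 + 160 + 120 + 400 = €1670.
(Supply check: Quarry1 ships 35; Quarry2 ships 85; Quarry3 ships 90.)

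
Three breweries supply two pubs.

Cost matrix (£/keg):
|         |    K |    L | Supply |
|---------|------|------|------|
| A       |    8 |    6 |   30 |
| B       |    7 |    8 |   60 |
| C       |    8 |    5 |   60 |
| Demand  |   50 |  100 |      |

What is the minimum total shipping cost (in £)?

An optimal shipping plan:
  A–L: 30 × £6 = £180
  B–K: 50 × £7 = £350
  B–L: 10 × £8 = £80
  C–L: 60 × £5 = £300
Total = 180 + 350 + 80 + 300 = £910.
(Supply check: A ships 30; B ships 60; C ships 60.)

910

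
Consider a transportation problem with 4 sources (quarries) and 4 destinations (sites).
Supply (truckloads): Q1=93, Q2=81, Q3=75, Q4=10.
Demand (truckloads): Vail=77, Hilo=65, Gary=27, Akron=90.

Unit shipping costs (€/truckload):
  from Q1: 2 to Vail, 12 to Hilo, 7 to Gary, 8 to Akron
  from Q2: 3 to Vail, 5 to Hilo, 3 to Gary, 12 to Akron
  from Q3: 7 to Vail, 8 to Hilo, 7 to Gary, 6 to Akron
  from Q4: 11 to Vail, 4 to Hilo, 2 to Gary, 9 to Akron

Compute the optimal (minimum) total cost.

One minimum-cost allocation:
  Q1->Vail: 77 × €2 = €154
  Q1->Gary: 1 × €7 = €7
  Q1->Akron: 15 × €8 = €120
  Q2->Hilo: 65 × €5 = €325
  Q2->Gary: 16 × €3 = €48
  Q3->Akron: 75 × €6 = €450
  Q4->Gary: 10 × €2 = €20
Total = 154 + 7 + 120 + 325 + 48 + 450 + 20 = €1124.

1124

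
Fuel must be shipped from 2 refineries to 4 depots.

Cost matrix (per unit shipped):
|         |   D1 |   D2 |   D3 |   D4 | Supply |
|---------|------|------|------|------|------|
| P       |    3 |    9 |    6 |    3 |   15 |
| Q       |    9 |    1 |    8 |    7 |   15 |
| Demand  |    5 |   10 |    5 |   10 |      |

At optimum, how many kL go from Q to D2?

Solving gives:
  P->D1: 5 × 3 = 15
  P->D4: 10 × 3 = 30
  Q->D2: 10 × 1 = 10
  Q->D3: 5 × 8 = 40
Total cost = 95.
So Q→D2 carries 10 kL.

10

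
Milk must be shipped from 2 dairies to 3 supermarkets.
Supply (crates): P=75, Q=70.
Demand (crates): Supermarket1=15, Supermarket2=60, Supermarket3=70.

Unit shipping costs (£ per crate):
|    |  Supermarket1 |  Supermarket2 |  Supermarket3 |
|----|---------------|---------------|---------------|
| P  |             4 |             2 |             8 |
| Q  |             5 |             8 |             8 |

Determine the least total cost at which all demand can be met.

740

One minimum-cost allocation:
  P→Supermarket1: 15 × £4 = £60
  P→Supermarket2: 60 × £2 = £120
  Q→Supermarket3: 70 × £8 = £560
Total = 60 + 120 + 560 = £740.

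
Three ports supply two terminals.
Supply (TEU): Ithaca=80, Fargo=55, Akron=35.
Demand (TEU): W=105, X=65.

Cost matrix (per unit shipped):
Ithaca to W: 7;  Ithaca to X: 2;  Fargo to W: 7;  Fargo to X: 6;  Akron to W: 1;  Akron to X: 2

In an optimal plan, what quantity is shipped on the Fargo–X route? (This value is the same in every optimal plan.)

0

Optimal shipments:
  Ithaca→W: 15 × 7 = 105
  Ithaca→X: 65 × 2 = 130
  Fargo→W: 55 × 7 = 385
  Akron→W: 35 × 1 = 35
Total cost = 655.
The route Fargo→X is not used.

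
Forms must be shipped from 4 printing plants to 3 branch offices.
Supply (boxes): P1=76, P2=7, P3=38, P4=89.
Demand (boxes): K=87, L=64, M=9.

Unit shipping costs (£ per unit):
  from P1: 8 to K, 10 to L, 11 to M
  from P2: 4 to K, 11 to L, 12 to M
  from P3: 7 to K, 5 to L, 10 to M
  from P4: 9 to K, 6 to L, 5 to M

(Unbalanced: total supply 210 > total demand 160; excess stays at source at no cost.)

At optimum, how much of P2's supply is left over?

An optimal plan:
  P1 to K: 42 × £8 = £336
  P2 to K: 7 × £4 = £28
  P3 to K: 38 × £7 = £266
  P4 to L: 64 × £6 = £384
  P4 to M: 9 × £5 = £45
Total cost = £1059.
P2 ships 7 of its 7, leaving 0.

0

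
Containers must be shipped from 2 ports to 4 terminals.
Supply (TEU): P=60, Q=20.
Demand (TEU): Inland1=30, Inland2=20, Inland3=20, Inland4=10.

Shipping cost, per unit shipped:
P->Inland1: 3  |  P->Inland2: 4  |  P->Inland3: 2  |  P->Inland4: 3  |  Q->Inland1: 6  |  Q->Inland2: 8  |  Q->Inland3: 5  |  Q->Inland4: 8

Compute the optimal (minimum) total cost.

Optimal allocation:
  P→Inland1: 10 × 3 = 30
  P→Inland2: 20 × 4 = 80
  P→Inland3: 20 × 2 = 40
  P→Inland4: 10 × 3 = 30
  Q→Inland1: 20 × 6 = 120
Total = 30 + 80 + 40 + 30 + 120 = 300.

300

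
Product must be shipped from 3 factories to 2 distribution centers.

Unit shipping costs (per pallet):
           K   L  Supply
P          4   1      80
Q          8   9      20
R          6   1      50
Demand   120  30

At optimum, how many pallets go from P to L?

The minimum-cost plan:
  P->K: 80 × 4 = 320
  Q->K: 20 × 8 = 160
  R->K: 20 × 6 = 120
  R->L: 30 × 1 = 30
Total cost = 630.
The route P→L is not used.

0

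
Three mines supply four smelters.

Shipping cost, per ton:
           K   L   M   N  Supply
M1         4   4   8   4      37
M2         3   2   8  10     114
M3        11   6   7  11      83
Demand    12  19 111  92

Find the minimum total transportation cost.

1577

Optimal allocation:
  M1→N: 37 × 4 = 148
  M2→K: 12 × 3 = 36
  M2→L: 19 × 2 = 38
  M2→M: 28 × 8 = 224
  M2→N: 55 × 10 = 550
  M3→M: 83 × 7 = 581
Total = 148 + 36 + 38 + 224 + 550 + 581 = 1577.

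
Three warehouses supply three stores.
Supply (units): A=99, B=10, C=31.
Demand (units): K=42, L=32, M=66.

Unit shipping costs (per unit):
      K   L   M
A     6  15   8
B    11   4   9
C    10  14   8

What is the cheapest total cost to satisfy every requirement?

1128

One minimum-cost allocation:
  A->K: 42 × 6 = 252
  A->M: 57 × 8 = 456
  B->L: 10 × 4 = 40
  C->L: 22 × 14 = 308
  C->M: 9 × 8 = 72
Total = 252 + 456 + 40 + 308 + 72 = 1128.
(Supply check: A ships 99; B ships 10; C ships 31.)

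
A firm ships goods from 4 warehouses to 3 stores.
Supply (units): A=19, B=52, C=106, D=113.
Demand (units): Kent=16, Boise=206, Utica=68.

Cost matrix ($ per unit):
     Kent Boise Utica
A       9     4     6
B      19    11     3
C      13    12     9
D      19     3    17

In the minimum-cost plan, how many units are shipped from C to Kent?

The minimum-cost plan:
  A–Boise: 19 × $4 = $76
  B–Utica: 52 × $3 = $156
  C–Kent: 16 × $13 = $208
  C–Boise: 74 × $12 = $888
  C–Utica: 16 × $9 = $144
  D–Boise: 113 × $3 = $339
Total cost = $1811.
So C→Kent carries 16 units.

16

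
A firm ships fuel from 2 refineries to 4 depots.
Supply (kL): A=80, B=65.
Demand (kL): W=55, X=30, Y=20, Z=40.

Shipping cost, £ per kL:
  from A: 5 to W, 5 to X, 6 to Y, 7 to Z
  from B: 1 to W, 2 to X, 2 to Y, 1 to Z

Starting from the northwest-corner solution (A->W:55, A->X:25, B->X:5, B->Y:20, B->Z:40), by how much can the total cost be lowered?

5

Current plan cost = 55·5 + 25·5 + 5·2 + 20·2 + 40·1 = £490.
Optimal plan:
  A→W: 50 kL
  A→X: 30 kL
  B→W: 5 kL
  B→Y: 20 kL
  B→Z: 40 kL
Optimal cost = £485.
Saving = 490 − 485 = £5.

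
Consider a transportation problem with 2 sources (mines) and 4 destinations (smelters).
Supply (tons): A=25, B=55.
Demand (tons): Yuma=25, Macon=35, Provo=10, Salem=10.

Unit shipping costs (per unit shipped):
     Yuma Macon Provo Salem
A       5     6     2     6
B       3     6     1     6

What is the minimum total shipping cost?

Optimal allocation:
  A–Macon: 15 × 6 = 90
  A–Salem: 10 × 6 = 60
  B–Yuma: 25 × 3 = 75
  B–Macon: 20 × 6 = 120
  B–Provo: 10 × 1 = 10
Total = 90 + 60 + 75 + 120 + 10 = 355.
(Supply check: A ships 25; B ships 55.)

355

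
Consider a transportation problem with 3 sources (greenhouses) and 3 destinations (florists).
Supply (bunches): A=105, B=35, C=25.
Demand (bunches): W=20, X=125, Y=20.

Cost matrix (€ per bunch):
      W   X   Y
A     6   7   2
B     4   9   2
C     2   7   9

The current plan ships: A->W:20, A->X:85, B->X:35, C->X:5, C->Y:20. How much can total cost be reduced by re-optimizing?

260

Current plan cost = 20·6 + 85·7 + 35·9 + 5·7 + 20·9 = €1245.
Optimal plan:
  A to X: 105 × €7 = €735
  B to W: 15 × €4 = €60
  B to Y: 20 × €2 = €40
  C to W: 5 × €2 = €10
  C to X: 20 × €7 = €140
Optimal cost = €985.
Saving = 1245 − 985 = €260.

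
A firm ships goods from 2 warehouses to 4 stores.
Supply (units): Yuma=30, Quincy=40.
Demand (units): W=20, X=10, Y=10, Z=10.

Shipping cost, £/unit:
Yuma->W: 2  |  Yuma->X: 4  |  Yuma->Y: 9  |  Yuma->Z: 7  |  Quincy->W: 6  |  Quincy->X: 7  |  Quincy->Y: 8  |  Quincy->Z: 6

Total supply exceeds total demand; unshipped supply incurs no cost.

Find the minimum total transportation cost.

220

Optimal allocation:
  Yuma to W: 20 units
  Yuma to X: 10 units
  Quincy to Y: 10 units
  Quincy to Z: 10 units
Total cost = £220.
(Supply check: Yuma ships 30; Quincy ships 20.)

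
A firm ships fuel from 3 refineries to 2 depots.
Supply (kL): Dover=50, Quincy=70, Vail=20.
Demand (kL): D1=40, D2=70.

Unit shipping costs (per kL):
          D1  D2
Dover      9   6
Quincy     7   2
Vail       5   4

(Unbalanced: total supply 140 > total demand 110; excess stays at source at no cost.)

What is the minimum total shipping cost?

420

One minimum-cost allocation:
  Dover->D1: 20 × 9 = 180
  Quincy->D2: 70 × 2 = 140
  Vail->D1: 20 × 5 = 100
Total = 180 + 140 + 100 = 420.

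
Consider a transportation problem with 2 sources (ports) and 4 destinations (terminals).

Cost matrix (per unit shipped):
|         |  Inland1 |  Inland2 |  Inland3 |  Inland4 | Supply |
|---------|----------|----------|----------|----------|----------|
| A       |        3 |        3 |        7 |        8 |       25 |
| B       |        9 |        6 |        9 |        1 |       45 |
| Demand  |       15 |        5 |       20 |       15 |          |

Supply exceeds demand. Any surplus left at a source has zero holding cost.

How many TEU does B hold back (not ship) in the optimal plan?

Minimum-cost shipments:
  A–Inland1: 15 × 3 = 45
  A–Inland2: 5 × 3 = 15
  A–Inland3: 5 × 7 = 35
  B–Inland3: 15 × 9 = 135
  B–Inland4: 15 × 1 = 15
Total cost = 245.
B ships 30 of its 45, leaving 15.

15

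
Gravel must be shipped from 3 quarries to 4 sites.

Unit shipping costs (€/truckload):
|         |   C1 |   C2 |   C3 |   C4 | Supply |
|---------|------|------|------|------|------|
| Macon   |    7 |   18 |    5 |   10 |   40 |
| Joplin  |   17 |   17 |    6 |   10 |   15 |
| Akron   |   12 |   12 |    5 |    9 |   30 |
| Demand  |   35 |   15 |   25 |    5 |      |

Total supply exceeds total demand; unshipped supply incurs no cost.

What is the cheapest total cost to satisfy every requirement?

Optimal allocation:
  Macon->C1: 35 truckloads
  Macon->C3: 5 truckloads
  Joplin->C3: 10 truckloads
  Akron->C2: 15 truckloads
  Akron->C3: 10 truckloads
  Akron->C4: 5 truckloads
Total cost = €605.

605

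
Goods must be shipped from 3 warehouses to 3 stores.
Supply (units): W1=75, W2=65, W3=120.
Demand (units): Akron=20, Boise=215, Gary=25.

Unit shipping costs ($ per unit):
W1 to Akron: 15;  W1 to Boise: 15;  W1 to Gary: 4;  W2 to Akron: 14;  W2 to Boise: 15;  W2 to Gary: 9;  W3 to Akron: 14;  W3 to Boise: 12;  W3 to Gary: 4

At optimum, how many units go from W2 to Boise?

The minimum-cost plan:
  W1→Boise: 50 × $15 = $750
  W1→Gary: 25 × $4 = $100
  W2→Akron: 20 × $14 = $280
  W2→Boise: 45 × $15 = $675
  W3→Boise: 120 × $12 = $1440
Total cost = $3245.
So W2→Boise carries 45 units.

45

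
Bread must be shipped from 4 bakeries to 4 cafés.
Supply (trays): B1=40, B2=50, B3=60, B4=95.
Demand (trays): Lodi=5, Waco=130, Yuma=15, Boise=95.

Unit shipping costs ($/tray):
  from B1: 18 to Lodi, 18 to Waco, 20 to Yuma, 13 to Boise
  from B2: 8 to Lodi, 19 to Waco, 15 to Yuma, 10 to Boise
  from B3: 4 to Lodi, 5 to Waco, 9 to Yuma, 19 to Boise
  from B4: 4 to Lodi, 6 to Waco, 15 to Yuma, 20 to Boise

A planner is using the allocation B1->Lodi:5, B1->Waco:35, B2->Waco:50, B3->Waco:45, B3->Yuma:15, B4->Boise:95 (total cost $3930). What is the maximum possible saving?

Current plan cost = 5·18 + 35·18 + 50·19 + 45·5 + 15·9 + 95·20 = $3930.
Optimal plan:
  B1->Boise: 40 × $13 = $520
  B2->Boise: 50 × $10 = $500
  B3->Waco: 45 × $5 = $225
  B3->Yuma: 15 × $9 = $135
  B4->Lodi: 5 × $4 = $20
  B4->Waco: 85 × $6 = $510
  B4->Boise: 5 × $20 = $100
Optimal cost = $2010.
Saving = 3930 − 2010 = $1920.

1920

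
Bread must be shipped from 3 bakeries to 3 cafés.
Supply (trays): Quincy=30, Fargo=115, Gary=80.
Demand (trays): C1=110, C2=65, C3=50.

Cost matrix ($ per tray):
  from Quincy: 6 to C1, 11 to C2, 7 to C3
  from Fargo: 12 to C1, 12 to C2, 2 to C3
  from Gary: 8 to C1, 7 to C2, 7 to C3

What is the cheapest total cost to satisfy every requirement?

One minimum-cost allocation:
  Quincy to C1: 30 trays
  Fargo to C1: 65 trays
  Fargo to C3: 50 trays
  Gary to C1: 15 trays
  Gary to C2: 65 trays
Total cost = $1635.
(Supply check: Quincy ships 30; Fargo ships 115; Gary ships 80.)

1635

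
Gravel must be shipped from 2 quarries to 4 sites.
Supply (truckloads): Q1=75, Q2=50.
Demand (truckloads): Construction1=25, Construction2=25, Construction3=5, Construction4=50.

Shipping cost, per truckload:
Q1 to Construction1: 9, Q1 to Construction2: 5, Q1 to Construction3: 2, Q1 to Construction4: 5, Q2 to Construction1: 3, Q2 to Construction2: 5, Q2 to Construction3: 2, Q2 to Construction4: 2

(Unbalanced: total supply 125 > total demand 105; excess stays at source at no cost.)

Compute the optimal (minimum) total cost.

385

One minimum-cost allocation:
  Q1 to Construction2: 25 × 5 = 125
  Q1 to Construction3: 5 × 2 = 10
  Q1 to Construction4: 25 × 5 = 125
  Q2 to Construction1: 25 × 3 = 75
  Q2 to Construction4: 25 × 2 = 50
Total = 125 + 10 + 125 + 75 + 50 = 385.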